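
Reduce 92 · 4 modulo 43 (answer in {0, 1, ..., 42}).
24

Reduce the factors first: 92 ≡ 6 (mod 43), so 92 · 4 ≡ 6 · 4 (mod 43). 6 · 4 = 24. Dividing by 43: 24 = 0·43 + 24. So (92 · 4) mod 43 = 24.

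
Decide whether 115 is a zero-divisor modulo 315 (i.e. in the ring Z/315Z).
gcd(115, 315) = 5 > 1, so 115 is not a unit in Z/315Z. In Z/nZ every nonzero non-unit is a zero-divisor: explicitly, take b = 315/gcd = 63 ≠ 0 (mod 315); then 115·63 = 7245 = 23·315, i.e. 115·63 ≡ 0 (mod 315). So 115 is a zero-divisor.

Final answer: YES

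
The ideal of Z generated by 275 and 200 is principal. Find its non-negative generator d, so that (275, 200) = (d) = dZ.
(275, 200) = (25); d = 25

In the PID Z, (a, b) is generated by gcd(a, b). Compute gcd(275, 200) with the extended Euclidean algorithm, tracking rows (r, s, t) with s·275 + t·200 = r:
  row A: (275, 1, 0)   [1·275 + 0·200 = 275]
  row B: (200, 0, 1)   [0·275 + 1·200 = 200]
  275 = 1·200 + 75   → row C = row A − 1·row B = (75, 1, −1)   [check: 1·275 − 1·200 = 75]
  200 = 2·75 + 50   → row D = row B − 2·row C = (50, −2, 3)   [check: −2·275 + 3·200 = 50]
  75 = 1·50 + 25   → row E = row C − 1·row D = (25, 3, −4)   [check: 3·275 − 4·200 = 25]
  50 = 2·25 + 0   → remainder 0, stop. gcd = 25 (last nonzero row E).
So gcd(275, 200) = 25, with Bézout identity 3·275 − 4·200 = 25. Containment (⊇): the Bézout identity exhibits 25 as an element of (275, 200), giving (25) ⊆ (275, 200). Containment (⊆): since 25 | 275 and 25 | 200 (275 = 25·11, 200 = 25·8), every Z-linear combination of 275 and 200 is divisible by 25, so (275, 200) ⊆ (25). Therefore (275, 200) = (25), d = 25.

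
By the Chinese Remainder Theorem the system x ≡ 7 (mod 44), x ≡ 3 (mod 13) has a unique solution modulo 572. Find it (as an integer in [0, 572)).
The moduli 44, 13 are pairwise coprime, so by the CRT there is a unique solution mod 44·13 = 572.
Solve by successive substitution. Start with x ≡ 7 (mod 44).
  Combine with x ≡ 3 (mod 13): write x = 7 + 44·t and require 7 + 44·t ≡ 3 (mod 13), i.e. 44·t ≡ 3 − 7 ≡ 9 (mod 13). Since 44^(−1) ≡ 8 (mod 13) (44 ≡ 5 (mod 13)), t ≡ 8·9 ≡ 7 (mod 13). So x ≡ 7 + 44·7 = 315 (mod 572).
Unique solution in [0, 572): x = 315.

Final answer: x ≡ 315 (mod 572); the representative in [0, 572) is 315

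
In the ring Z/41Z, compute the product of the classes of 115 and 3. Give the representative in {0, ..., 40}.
17

Reduce the factors first: 115 ≡ 33 (mod 41), so 115 · 3 ≡ 33 · 3 (mod 41). 33 · 3 = 99. Dividing by 41: 99 = 2·41 + 17. So (115 · 3) mod 41 = 17.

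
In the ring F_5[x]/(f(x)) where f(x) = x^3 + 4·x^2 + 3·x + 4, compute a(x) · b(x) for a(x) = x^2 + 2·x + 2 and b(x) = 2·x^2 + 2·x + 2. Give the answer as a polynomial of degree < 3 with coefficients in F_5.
Multiply as integer polynomials: a · b = 2·x^4 + 6·x^3 + 10·x^2 + 8·x + 4. Reducing coefficients mod 5: a · b ≡ 2·x^4 + x^3 + 3·x + 4. Now divide by f(x) = x^3 + 4·x^2 + 3·x + 4 in F_5[x], eliminating the leading term at each step:
  leading term 2·x^4: subtract (2·x)·f(x) = 2·x^4 + 3·x^3 + x^2 + 3·x, leaving 3·x^3 + 4·x^2 + 4 (coefficients mod 5)
  leading term 3·x^3: subtract (3)·f(x) = 3·x^3 + 2·x^2 + 4·x + 2, leaving 2·x^2 + x + 2 (coefficients mod 5)
The degree is now < 3, so this is the remainder. Hence a · b ≡ 2·x^2 + x + 2 in F_5[x]/(f).

Final answer: a · b ≡ 2·x^2 + x + 2 (mod f(x))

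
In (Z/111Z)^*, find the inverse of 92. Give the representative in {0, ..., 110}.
Apply the extended Euclidean algorithm to (111, 92), tracking rows (r, s, t) with s·111 + t·92 = r. Each division r_prev = q·r_cur + r_new produces the new row as (previous row) − q·(current row):
  row A: (111, 1, 0)   [1·111 + 0·92 = 111]
  row B: (92, 0, 1)   [0·111 + 1·92 = 92]
  111 = 1·92 + 19   → row C = row A − 1·row B = (19, 1, −1)   [check: 1·111 − 1·92 = 19]
  92 = 4·19 + 16   → row D = row B − 4·row C = (16, −4, 5)   [check: −4·111 + 5·92 = 16]
  19 = 1·16 + 3   → row E = row C − 1·row D = (3, 5, −6)   [check: 5·111 − 6·92 = 3]
  16 = 5·3 + 1   → row F = row D − 5·row E = (1, −29, 35)   [check: −29·111 + 35·92 = 1]
  3 = 3·1 + 0   → remainder 0, stop. gcd = 1 (last nonzero row F).
The gcd is 1, so 92 is invertible mod 111. The last nonzero row gives −29·111 + 35·92 = 1, so t = 35. So 92^(−1) ≡ 35 (mod 111). Verify: 92 · 35 = 3220 ≡ 1 (mod 111). ✓

Final answer: 92^(−1) ≡ 35 (mod 111)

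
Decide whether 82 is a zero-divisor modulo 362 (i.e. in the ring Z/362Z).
YES

gcd(82, 362) = 2 > 1, so 82 is not a unit in Z/362Z. In Z/nZ every nonzero non-unit is a zero-divisor: explicitly, take b = 362/gcd = 181 ≠ 0 (mod 362); then 82·181 = 14842 = 41·362, i.e. 82·181 ≡ 0 (mod 362). So 82 is a zero-divisor.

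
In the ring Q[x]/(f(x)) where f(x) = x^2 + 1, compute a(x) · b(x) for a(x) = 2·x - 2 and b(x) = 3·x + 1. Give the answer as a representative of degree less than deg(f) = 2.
First multiply in Q[x] without reducing: a · b = 6·x^2 - 4·x - 2. Now divide by f(x) = x^2 + 1, eliminating the leading term at each step:
  leading term 6·x^2: subtract (6)·f(x) = 6·x^2 + 6, leaving -4·x - 8
The degree is now < 2, so this is the remainder. Hence a · b ≡ -4·x - 8 in Q[x]/(f).

Final answer: a · b ≡ -4·x - 8 (mod f(x))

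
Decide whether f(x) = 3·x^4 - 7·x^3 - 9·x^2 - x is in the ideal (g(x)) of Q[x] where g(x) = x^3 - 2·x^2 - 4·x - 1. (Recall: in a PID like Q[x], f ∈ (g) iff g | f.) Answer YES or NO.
NO

In Q[x] the ideal (g) consists of all multiples of g, so f ∈ (g) iff g | f, i.e. iff the remainder of f on division by g is 0. Divide f by g (g is monic, so eliminate the leading term of the running remainder at each step):
  leading term 3·x^4: subtract (3·x)·g(x) = 3·x^4 - 6·x^3 - 12·x^2 - 3·x, leaving -x^3 + 3·x^2 + 2·x
  leading term -x^3: subtract (-1)·g(x) = -x^3 + 2·x^2 + 4·x + 1, leaving x^2 - 2·x - 1
The remainder r(x) = x^2 - 2·x - 1 ≠ 0 (and deg r < deg g), so g ∤ f, i.e. f ∉ (g).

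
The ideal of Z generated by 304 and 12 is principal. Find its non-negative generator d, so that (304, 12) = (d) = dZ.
(304, 12) = (4); d = 4

In the PID Z, (a, b) is generated by gcd(a, b). Compute gcd(304, 12) with the extended Euclidean algorithm, tracking rows (r, s, t) with s·304 + t·12 = r:
  row A: (304, 1, 0)   [1·304 + 0·12 = 304]
  row B: (12, 0, 1)   [0·304 + 1·12 = 12]
  304 = 25·12 + 4   → row C = row A − 25·row B = (4, 1, −25)   [check: 1·304 − 25·12 = 4]
  12 = 3·4 + 0   → remainder 0, stop. gcd = 4 (last nonzero row C).
So gcd(304, 12) = 4, with Bézout identity 1·304 − 25·12 = 4. Containment (⊇): the Bézout identity exhibits 4 as an element of (304, 12), giving (4) ⊆ (304, 12). Containment (⊆): since 4 | 304 and 4 | 12 (304 = 4·76, 12 = 4·3), every Z-linear combination of 304 and 12 is divisible by 4, so (304, 12) ⊆ (4). Therefore (304, 12) = (4), d = 4.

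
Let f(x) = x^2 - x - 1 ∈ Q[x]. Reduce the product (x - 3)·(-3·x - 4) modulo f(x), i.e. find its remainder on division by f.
First multiply in Q[x] without reducing: a · b = -3·x^2 + 5·x + 12. Now divide by f(x) = x^2 - x - 1, eliminating the leading term at each step:
  leading term -3·x^2: subtract (-3)·f(x) = -3·x^2 + 3·x + 3, leaving 2·x + 9
The degree is now < 2, so this is the remainder. Hence a · b ≡ 2·x + 9 in Q[x]/(f).

Final answer: a · b ≡ 2·x + 9 (mod f(x))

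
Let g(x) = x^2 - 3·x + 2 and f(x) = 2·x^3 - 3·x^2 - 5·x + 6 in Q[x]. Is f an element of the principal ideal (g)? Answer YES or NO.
YES

In Q[x] the ideal (g) consists of all multiples of g, so f ∈ (g) iff g | f, i.e. iff the remainder of f on division by g is 0. Divide f by g (g is monic, so eliminate the leading term of the running remainder at each step):
  leading term 2·x^3: subtract (2·x)·g(x) = 2·x^3 - 6·x^2 + 4·x, leaving 3·x^2 - 9·x + 6
  leading term 3·x^2: subtract (3)·g(x) = 3·x^2 - 9·x + 6, leaving 0
The remainder is 0, so f(x) = g(x) · h(x) with h(x) = 2·x + 3. Hence g | f, i.e. f ∈ (g).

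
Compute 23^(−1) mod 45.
23^(−1) ≡ 2 (mod 45)

Apply the extended Euclidean algorithm to (45, 23), tracking rows (r, s, t) with s·45 + t·23 = r. Each division r_prev = q·r_cur + r_new produces the new row as (previous row) − q·(current row):
  row A: (45, 1, 0)   [1·45 + 0·23 = 45]
  row B: (23, 0, 1)   [0·45 + 1·23 = 23]
  45 = 1·23 + 22   → row C = row A − 1·row B = (22, 1, −1)   [check: 1·45 − 1·23 = 22]
  23 = 1·22 + 1   → row D = row B − 1·row C = (1, −1, 2)   [check: −1·45 + 2·23 = 1]
  22 = 22·1 + 0   → remainder 0, stop. gcd = 1 (last nonzero row D).
The gcd is 1, so 23 is invertible mod 45. The last nonzero row gives −1·45 + 2·23 = 1, so t = 2. So 23^(−1) ≡ 2 (mod 45). Verify: 23 · 2 = 46 ≡ 1 (mod 45). ✓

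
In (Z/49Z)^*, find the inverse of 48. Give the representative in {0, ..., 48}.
Apply the extended Euclidean algorithm to (49, 48), tracking rows (r, s, t) with s·49 + t·48 = r. Each division r_prev = q·r_cur + r_new produces the new row as (previous row) − q·(current row):
  row A: (49, 1, 0)   [1·49 + 0·48 = 49]
  row B: (48, 0, 1)   [0·49 + 1·48 = 48]
  49 = 1·48 + 1   → row C = row A − 1·row B = (1, 1, −1)   [check: 1·49 − 1·48 = 1]
  48 = 48·1 + 0   → remainder 0, stop. gcd = 1 (last nonzero row C).
The gcd is 1, so 48 is invertible mod 49. The last nonzero row gives 1·49 − 1·48 = 1, so t = −1. So 48^(−1) ≡ −1 ≡ 48 (mod 49). Verify: 48 · 48 = 2304 ≡ 1 (mod 49). ✓

Final answer: 48^(−1) ≡ 48 (mod 49)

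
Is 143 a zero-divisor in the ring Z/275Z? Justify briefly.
YES

gcd(143, 275) = 11 > 1, so 143 is not a unit in Z/275Z. In Z/nZ every nonzero non-unit is a zero-divisor: explicitly, take b = 275/gcd = 25 ≠ 0 (mod 275); then 143·25 = 3575 = 13·275, i.e. 143·25 ≡ 0 (mod 275). So 143 is a zero-divisor.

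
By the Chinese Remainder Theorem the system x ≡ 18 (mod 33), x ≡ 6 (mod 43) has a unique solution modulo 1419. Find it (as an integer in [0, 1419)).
The moduli 33, 43 are pairwise coprime, so by the CRT there is a unique solution mod 33·43 = 1419.
Solve by successive substitution. Start with x ≡ 18 (mod 33).
  Combine with x ≡ 6 (mod 43): write x = 18 + 33·t and require 18 + 33·t ≡ 6 (mod 43), i.e. 33·t ≡ 6 − 18 ≡ 31 (mod 43). Since 33^(−1) ≡ 30 (mod 43), t ≡ 30·31 ≡ 27 (mod 43). So x ≡ 18 + 33·27 = 909 (mod 1419).
Unique solution in [0, 1419): x = 909.

Final answer: x ≡ 909 (mod 1419); the representative in [0, 1419) is 909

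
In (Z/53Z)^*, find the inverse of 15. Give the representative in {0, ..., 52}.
Apply the extended Euclidean algorithm to (53, 15), tracking rows (r, s, t) with s·53 + t·15 = r. Each division r_prev = q·r_cur + r_new produces the new row as (previous row) − q·(current row):
  row A: (53, 1, 0)   [1·53 + 0·15 = 53]
  row B: (15, 0, 1)   [0·53 + 1·15 = 15]
  53 = 3·15 + 8   → row C = row A − 3·row B = (8, 1, −3)   [check: 1·53 − 3·15 = 8]
  15 = 1·8 + 7   → row D = row B − 1·row C = (7, −1, 4)   [check: −1·53 + 4·15 = 7]
  8 = 1·7 + 1   → row E = row C − 1·row D = (1, 2, −7)   [check: 2·53 − 7·15 = 1]
  7 = 7·1 + 0   → remainder 0, stop. gcd = 1 (last nonzero row E).
The gcd is 1, so 15 is invertible mod 53. The last nonzero row gives 2·53 − 7·15 = 1, so t = −7. So 15^(−1) ≡ −7 ≡ 46 (mod 53). Verify: 15 · 46 = 690 ≡ 1 (mod 53). ✓

Final answer: 15^(−1) ≡ 46 (mod 53)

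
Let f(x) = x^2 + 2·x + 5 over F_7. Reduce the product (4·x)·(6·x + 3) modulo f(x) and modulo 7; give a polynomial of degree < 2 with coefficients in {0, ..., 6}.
a · b ≡ 6·x + 6 (mod f(x))

Multiply as integer polynomials: a · b = 24·x^2 + 12·x. Reducing coefficients mod 7: a · b ≡ 3·x^2 + 5·x. Now divide by f(x) = x^2 + 2·x + 5 in F_7[x], eliminating the leading term at each step:
  leading term 3·x^2: subtract (3)·f(x) = 3·x^2 + 6·x + 1, leaving 6·x + 6 (coefficients mod 7)
The degree is now < 2, so this is the remainder. Hence a · b ≡ 6·x + 6 in F_7[x]/(f).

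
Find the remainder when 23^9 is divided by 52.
Use repeated squaring. Binary(9) = 1001. Walk through the bits of the exponent 9 left-to-right: at each bit after the leading one, square the running value, then multiply by 23 if the bit is 1 (always reducing mod 52):
  bit 1 = 1 (leading): start with 23.
  bit 2 = 0: square 23^2 = 529 ≡ 9 (mod 52).
  bit 3 = 0: square 9^2 = 81 ≡ 29 (mod 52).
  bit 4 = 1: square 29^2 = 841 ≡ 9; bit is 1, so multiply 9·23 = 207 ≡ 51 (mod 52).
Final value: 23^9 ≡ 51 (mod 52).

Final answer: 51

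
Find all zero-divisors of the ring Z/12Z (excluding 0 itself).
nonzero zero-divisors of Z/12Z = {2, 3, 4, 6, 8, 9, 10}

An element a ∈ Z/12Z (with a ≠ 0) is a zero-divisor iff gcd(a, 12) > 1 (because a is a unit precisely when gcd(a, n) = 1, and in Z/nZ every nonzero, non-unit element is a zero-divisor). Scan a = 1, ..., 11 and keep those with gcd(a, 12) > 1:
  gcd(2, 12) = 2, gcd(3, 12) = 3, gcd(4, 12) = 4, gcd(6, 12) = 6, gcd(8, 12) = 4, gcd(9, 12) = 3, gcd(10, 12) = 2.
All other a ∈ {1, ..., 11} have gcd(a, 12) = 1 and are units. So the nonzero zero-divisors are exactly the 7 values of a appearing in this scan.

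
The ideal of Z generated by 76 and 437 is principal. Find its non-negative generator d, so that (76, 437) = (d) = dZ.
In the PID Z, (a, b) is generated by gcd(a, b). Compute gcd(437, 76) with the extended Euclidean algorithm, tracking rows (r, s, t) with s·437 + t·76 = r:
  row A: (437, 1, 0)   [1·437 + 0·76 = 437]
  row B: (76, 0, 1)   [0·437 + 1·76 = 76]
  437 = 5·76 + 57   → row C = row A − 5·row B = (57, 1, −5)   [check: 1·437 − 5·76 = 57]
  76 = 1·57 + 19   → row D = row B − 1·row C = (19, −1, 6)   [check: −1·437 + 6·76 = 19]
  57 = 3·19 + 0   → remainder 0, stop. gcd = 19 (last nonzero row D).
So gcd(76, 437) = 19, with Bézout identity −1·437 + 6·76 = 19. Containment (⊇): the Bézout identity exhibits 19 as an element of (76, 437), giving (19) ⊆ (76, 437). Containment (⊆): since 19 | 76 and 19 | 437 (76 = 19·4, 437 = 19·23), every Z-linear combination of 76 and 437 is divisible by 19, so (76, 437) ⊆ (19). Therefore (76, 437) = (19), d = 19.

Final answer: (76, 437) = (19); d = 19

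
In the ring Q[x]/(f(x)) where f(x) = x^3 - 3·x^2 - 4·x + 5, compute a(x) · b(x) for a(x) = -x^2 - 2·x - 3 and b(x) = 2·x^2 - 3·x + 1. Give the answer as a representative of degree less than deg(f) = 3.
a · b ≡ -30·x^2 - 11·x + 32 (mod f(x))

First multiply in Q[x] without reducing: a · b = -2·x^4 - x^3 - x^2 + 7·x - 3. Now divide by f(x) = x^3 - 3·x^2 - 4·x + 5, eliminating the leading term at each step:
  leading term -2·x^4: subtract (-2·x)·f(x) = -2·x^4 + 6·x^3 + 8·x^2 - 10·x, leaving -7·x^3 - 9·x^2 + 17·x - 3
  leading term -7·x^3: subtract (-7)·f(x) = -7·x^3 + 21·x^2 + 28·x - 35, leaving -30·x^2 - 11·x + 32
The degree is now < 3, so this is the remainder. Hence a · b ≡ -30·x^2 - 11·x + 32 in Q[x]/(f).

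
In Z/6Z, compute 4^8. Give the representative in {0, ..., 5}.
Use repeated squaring. Binary(8) = 1000. Walk through the bits of the exponent 8 left-to-right: at each bit after the leading one, square the running value, then multiply by 4 if the bit is 1 (always reducing mod 6):
  bit 1 = 1 (leading): start with 4.
  bit 2 = 0: square 4^2 = 16 ≡ 4 (mod 6).
  bit 3 = 0: square 4^2 = 16 ≡ 4 (mod 6).
  bit 4 = 0: square 4^2 = 16 ≡ 4 (mod 6).
Final value: 4^8 ≡ 4 (mod 6).

Final answer: 4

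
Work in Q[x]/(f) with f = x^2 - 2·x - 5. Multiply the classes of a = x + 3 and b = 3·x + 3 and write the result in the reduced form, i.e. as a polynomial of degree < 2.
a · b ≡ 18·x + 24 (mod f(x))

First multiply in Q[x] without reducing: a · b = 3·x^2 + 12·x + 9. Now divide by f(x) = x^2 - 2·x - 5, eliminating the leading term at each step:
  leading term 3·x^2: subtract (3)·f(x) = 3·x^2 - 6·x - 15, leaving 18·x + 24
The degree is now < 2, so this is the remainder. Hence a · b ≡ 18·x + 24 in Q[x]/(f).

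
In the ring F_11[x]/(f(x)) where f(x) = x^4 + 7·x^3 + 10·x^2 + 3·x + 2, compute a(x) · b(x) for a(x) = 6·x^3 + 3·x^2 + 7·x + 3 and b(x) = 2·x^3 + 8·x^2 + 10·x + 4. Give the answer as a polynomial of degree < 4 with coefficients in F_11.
a · b ≡ 10·x^3 + 8·x^2 + 5·x + 10 (mod f(x))

Multiply as integer polynomials: a · b = 12·x^6 + 54·x^5 + 98·x^4 + 116·x^3 + 106·x^2 + 58·x + 12. Reducing coefficients mod 11: a · b ≡ x^6 + 10·x^5 + 10·x^4 + 6·x^3 + 7·x^2 + 3·x + 1. Now divide by f(x) = x^4 + 7·x^3 + 10·x^2 + 3·x + 2 in F_11[x], eliminating the leading term at each step:
  leading term x^6: subtract (x^2)·f(x) = x^6 + 7·x^5 + 10·x^4 + 3·x^3 + 2·x^2, leaving 3·x^5 + 3·x^3 + 5·x^2 + 3·x + 1 (coefficients mod 11)
  leading term 3·x^5: subtract (3·x)·f(x) = 3·x^5 + 10·x^4 + 8·x^3 + 9·x^2 + 6·x, leaving x^4 + 6·x^3 + 7·x^2 + 8·x + 1 (coefficients mod 11)
  leading term x^4: subtract (1)·f(x) = x^4 + 7·x^3 + 10·x^2 + 3·x + 2, leaving 10·x^3 + 8·x^2 + 5·x + 10 (coefficients mod 11)
The degree is now < 4, so this is the remainder. Hence a · b ≡ 10·x^3 + 8·x^2 + 5·x + 10 in F_11[x]/(f).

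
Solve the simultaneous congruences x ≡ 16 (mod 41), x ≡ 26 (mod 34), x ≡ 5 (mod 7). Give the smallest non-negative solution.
x ≡ 7642 (mod 9758); the representative in [0, 9758) is 7642

The moduli 41, 34, 7 are pairwise coprime, so by the CRT there is a unique solution mod 41·34·7 = 9758.
Solve by successive substitution. Start with x ≡ 16 (mod 41).
  Combine with x ≡ 26 (mod 34): write x = 16 + 41·t and require 16 + 41·t ≡ 26 (mod 34), i.e. 41·t ≡ 26 − 16 ≡ 10 (mod 34). Since 41^(−1) ≡ 5 (mod 34) (41 ≡ 7 (mod 34)), t ≡ 5·10 ≡ 16 (mod 34). So x ≡ 16 + 41·16 = 672 (mod 1394).
  Combine with x ≡ 5 (mod 7): write x = 672 + 1394·t and require 672 + 1394·t ≡ 5 (mod 7), i.e. 1394·t ≡ 5 − 672 ≡ 5 (mod 7). Since 1394^(−1) ≡ 1 (mod 7) (1394 ≡ 1 (mod 7)), t ≡ 1·5 ≡ 5 (mod 7). So x ≡ 672 + 1394·5 = 7642 (mod 9758).
Unique solution in [0, 9758): x = 7642.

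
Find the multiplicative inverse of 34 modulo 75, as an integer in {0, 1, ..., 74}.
34^(−1) ≡ 64 (mod 75)

Apply the extended Euclidean algorithm to (75, 34), tracking rows (r, s, t) with s·75 + t·34 = r. Each division r_prev = q·r_cur + r_new produces the new row as (previous row) − q·(current row):
  row A: (75, 1, 0)   [1·75 + 0·34 = 75]
  row B: (34, 0, 1)   [0·75 + 1·34 = 34]
  75 = 2·34 + 7   → row C = row A − 2·row B = (7, 1, −2)   [check: 1·75 − 2·34 = 7]
  34 = 4·7 + 6   → row D = row B − 4·row C = (6, −4, 9)   [check: −4·75 + 9·34 = 6]
  7 = 1·6 + 1   → row E = row C − 1·row D = (1, 5, −11)   [check: 5·75 − 11·34 = 1]
  6 = 6·1 + 0   → remainder 0, stop. gcd = 1 (last nonzero row E).
The gcd is 1, so 34 is invertible mod 75. The last nonzero row gives 5·75 − 11·34 = 1, so t = −11. So 34^(−1) ≡ −11 ≡ 64 (mod 75). Verify: 34 · 64 = 2176 ≡ 1 (mod 75). ✓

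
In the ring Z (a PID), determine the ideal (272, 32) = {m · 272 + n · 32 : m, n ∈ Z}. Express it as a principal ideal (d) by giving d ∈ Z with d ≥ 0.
In the PID Z, (a, b) is generated by gcd(a, b). Compute gcd(272, 32) with the extended Euclidean algorithm, tracking rows (r, s, t) with s·272 + t·32 = r:
  row A: (272, 1, 0)   [1·272 + 0·32 = 272]
  row B: (32, 0, 1)   [0·272 + 1·32 = 32]
  272 = 8·32 + 16   → row C = row A − 8·row B = (16, 1, −8)   [check: 1·272 − 8·32 = 16]
  32 = 2·16 + 0   → remainder 0, stop. gcd = 16 (last nonzero row C).
So gcd(272, 32) = 16, with Bézout identity 1·272 − 8·32 = 16. Containment (⊇): the Bézout identity exhibits 16 as an element of (272, 32), giving (16) ⊆ (272, 32). Containment (⊆): since 16 | 272 and 16 | 32 (272 = 16·17, 32 = 16·2), every Z-linear combination of 272 and 32 is divisible by 16, so (272, 32) ⊆ (16). Therefore (272, 32) = (16), d = 16.

Final answer: (272, 32) = (16); d = 16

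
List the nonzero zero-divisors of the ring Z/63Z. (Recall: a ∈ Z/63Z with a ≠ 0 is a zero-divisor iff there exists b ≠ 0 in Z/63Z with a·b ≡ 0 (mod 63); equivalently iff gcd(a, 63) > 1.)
nonzero zero-divisors of Z/63Z = {3, 6, 7, 9, 12, 14, 15, 18, 21, 24, 27, 28, 30, 33, 35, 36, 39, 42, 45, 48, 49, 51, 54, 56, 57, 60}

An element a ∈ Z/63Z (with a ≠ 0) is a zero-divisor iff gcd(a, 63) > 1 (because a is a unit precisely when gcd(a, n) = 1, and in Z/nZ every nonzero, non-unit element is a zero-divisor). Scan a = 1, ..., 62 and keep those with gcd(a, 63) > 1:
  gcd(3, 63) = 3, gcd(6, 63) = 3, gcd(7, 63) = 7, gcd(9, 63) = 9, gcd(12, 63) = 3, gcd(14, 63) = 7, gcd(15, 63) = 3, gcd(18, 63) = 9, gcd(21, 63) = 21, gcd(24, 63) = 3, gcd(27, 63) = 9, gcd(28, 63) = 7, gcd(30, 63) = 3, gcd(33, 63) = 3, gcd(35, 63) = 7, gcd(36, 63) = 9, gcd(39, 63) = 3, gcd(42, 63) = 21, gcd(45, 63) = 9, gcd(48, 63) = 3, gcd(49, 63) = 7, gcd(51, 63) = 3, gcd(54, 63) = 9, gcd(56, 63) = 7, gcd(57, 63) = 3, gcd(60, 63) = 3.
All other a ∈ {1, ..., 62} have gcd(a, 63) = 1 and are units. So the nonzero zero-divisors are exactly the 26 values of a appearing in this scan.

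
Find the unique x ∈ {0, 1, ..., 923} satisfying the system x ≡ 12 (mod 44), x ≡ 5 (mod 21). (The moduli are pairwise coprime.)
x ≡ 320 (mod 924); the representative in [0, 924) is 320

The moduli 44, 21 are pairwise coprime, so by the CRT there is a unique solution mod 44·21 = 924.
Solve by successive substitution. Start with x ≡ 12 (mod 44).
  Combine with x ≡ 5 (mod 21): write x = 12 + 44·t and require 12 + 44·t ≡ 5 (mod 21), i.e. 44·t ≡ 5 − 12 ≡ 14 (mod 21). Since 44^(−1) ≡ 11 (mod 21) (44 ≡ 2 (mod 21)), t ≡ 11·14 ≡ 7 (mod 21). So x ≡ 12 + 44·7 = 320 (mod 924).
Unique solution in [0, 924): x = 320.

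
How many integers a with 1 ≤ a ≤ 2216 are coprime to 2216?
The number of a ∈ {1, ..., 2216} with gcd(a, 2216) = 1 is by definition Euler's totient φ(2216). φ is multiplicative, with φ(p^e) = p^e − p^(e−1). Factorise 2216 = 2^3 · 277. Then
  φ(2216) = (2^3 − 2^2) · (277 − 1) = 4 · 276 = 1104.
So there are 1104 such integers.

Final answer: 1104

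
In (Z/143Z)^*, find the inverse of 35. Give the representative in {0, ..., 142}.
35^(−1) ≡ 94 (mod 143)

Apply the extended Euclidean algorithm to (143, 35), tracking rows (r, s, t) with s·143 + t·35 = r. Each division r_prev = q·r_cur + r_new produces the new row as (previous row) − q·(current row):
  row A: (143, 1, 0)   [1·143 + 0·35 = 143]
  row B: (35, 0, 1)   [0·143 + 1·35 = 35]
  143 = 4·35 + 3   → row C = row A − 4·row B = (3, 1, −4)   [check: 1·143 − 4·35 = 3]
  35 = 11·3 + 2   → row D = row B − 11·row C = (2, −11, 45)   [check: −11·143 + 45·35 = 2]
  3 = 1·2 + 1   → row E = row C − 1·row D = (1, 12, −49)   [check: 12·143 − 49·35 = 1]
  2 = 2·1 + 0   → remainder 0, stop. gcd = 1 (last nonzero row E).
The gcd is 1, so 35 is invertible mod 143. The last nonzero row gives 12·143 − 49·35 = 1, so t = −49. So 35^(−1) ≡ −49 ≡ 94 (mod 143). Verify: 35 · 94 = 3290 ≡ 1 (mod 143). ✓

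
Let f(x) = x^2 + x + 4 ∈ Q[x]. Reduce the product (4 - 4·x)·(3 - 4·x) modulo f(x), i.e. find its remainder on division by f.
First multiply in Q[x] without reducing: a · b = 16·x^2 - 28·x + 12. Now divide by f(x) = x^2 + x + 4, eliminating the leading term at each step:
  leading term 16·x^2: subtract (16)·f(x) = 16·x^2 + 16·x + 64, leaving -44·x - 52
The degree is now < 2, so this is the remainder. Hence a · b ≡ -44·x - 52 in Q[x]/(f).

Final answer: a · b ≡ -44·x - 52 (mod f(x))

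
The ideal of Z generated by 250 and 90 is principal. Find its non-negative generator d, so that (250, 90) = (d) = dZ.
In the PID Z, (a, b) is generated by gcd(a, b). Compute gcd(250, 90) with the extended Euclidean algorithm, tracking rows (r, s, t) with s·250 + t·90 = r:
  row A: (250, 1, 0)   [1·250 + 0·90 = 250]
  row B: (90, 0, 1)   [0·250 + 1·90 = 90]
  250 = 2·90 + 70   → row C = row A − 2·row B = (70, 1, −2)   [check: 1·250 − 2·90 = 70]
  90 = 1·70 + 20   → row D = row B − 1·row C = (20, −1, 3)   [check: −1·250 + 3·90 = 20]
  70 = 3·20 + 10   → row E = row C − 3·row D = (10, 4, −11)   [check: 4·250 − 11·90 = 10]
  20 = 2·10 + 0   → remainder 0, stop. gcd = 10 (last nonzero row E).
So gcd(250, 90) = 10, with Bézout identity 4·250 − 11·90 = 10. Containment (⊇): the Bézout identity exhibits 10 as an element of (250, 90), giving (10) ⊆ (250, 90). Containment (⊆): since 10 | 250 and 10 | 90 (250 = 10·25, 90 = 10·9), every Z-linear combination of 250 and 90 is divisible by 10, so (250, 90) ⊆ (10). Therefore (250, 90) = (10), d = 10.

Final answer: (250, 90) = (10); d = 10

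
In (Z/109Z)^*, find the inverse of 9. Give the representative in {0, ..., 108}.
Apply the extended Euclidean algorithm to (109, 9), tracking rows (r, s, t) with s·109 + t·9 = r. Each division r_prev = q·r_cur + r_new produces the new row as (previous row) − q·(current row):
  row A: (109, 1, 0)   [1·109 + 0·9 = 109]
  row B: (9, 0, 1)   [0·109 + 1·9 = 9]
  109 = 12·9 + 1   → row C = row A − 12·row B = (1, 1, −12)   [check: 1·109 − 12·9 = 1]
  9 = 9·1 + 0   → remainder 0, stop. gcd = 1 (last nonzero row C).
The gcd is 1, so 9 is invertible mod 109. The last nonzero row gives 1·109 − 12·9 = 1, so t = −12. So 9^(−1) ≡ −12 ≡ 97 (mod 109). Verify: 9 · 97 = 873 ≡ 1 (mod 109). ✓

Final answer: 9^(−1) ≡ 97 (mod 109)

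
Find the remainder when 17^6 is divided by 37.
27

Use repeated squaring. Binary(6) = 110. Walk through the bits of the exponent 6 left-to-right: at each bit after the leading one, square the running value, then multiply by 17 if the bit is 1 (always reducing mod 37):
  bit 1 = 1 (leading): start with 17.
  bit 2 = 1: square 17^2 = 289 ≡ 30; bit is 1, so multiply 30·17 = 510 ≡ 29 (mod 37).
  bit 3 = 0: square 29^2 = 841 ≡ 27 (mod 37).
Final value: 17^6 ≡ 27 (mod 37).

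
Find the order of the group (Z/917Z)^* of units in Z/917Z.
|(Z/917Z)^*| = 780

(Z/917Z)^* consists of the classes a with gcd(a, 917) = 1, so its order is φ(917). φ is multiplicative, with φ(p^e) = p^e − p^(e−1). Factorise 917 = 7 · 131. Then
  φ(917) = (7 − 1) · (131 − 1) = 6 · 130 = 780.
Thus |(Z/917Z)^*| = 780.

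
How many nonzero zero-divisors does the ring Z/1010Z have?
In Z/1010Z each nonzero element is either a unit (gcd with 1010 is 1) or a zero-divisor (gcd > 1). The number of units is φ(1010): factorise 1010 = 2 · 5 · 101, so φ(1010) = (2 − 1) · (5 − 1) · (101 − 1) = 1 · 4 · 100 = 400. The nonzero elements number 1010 − 1 = 1009. Hence the nonzero zero-divisors number 1009 − 400 = 609.

Final answer: Z/1010Z has 609 nonzero zero-divisors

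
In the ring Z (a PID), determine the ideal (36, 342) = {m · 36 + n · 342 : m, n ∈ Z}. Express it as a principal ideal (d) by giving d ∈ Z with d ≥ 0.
(36, 342) = (18); d = 18

In the PID Z, (a, b) is generated by gcd(a, b). Compute gcd(342, 36) with the extended Euclidean algorithm, tracking rows (r, s, t) with s·342 + t·36 = r:
  row A: (342, 1, 0)   [1·342 + 0·36 = 342]
  row B: (36, 0, 1)   [0·342 + 1·36 = 36]
  342 = 9·36 + 18   → row C = row A − 9·row B = (18, 1, −9)   [check: 1·342 − 9·36 = 18]
  36 = 2·18 + 0   → remainder 0, stop. gcd = 18 (last nonzero row C).
So gcd(36, 342) = 18, with Bézout identity 1·342 − 9·36 = 18. Containment (⊇): the Bézout identity exhibits 18 as an element of (36, 342), giving (18) ⊆ (36, 342). Containment (⊆): since 18 | 36 and 18 | 342 (36 = 18·2, 342 = 18·19), every Z-linear combination of 36 and 342 is divisible by 18, so (36, 342) ⊆ (18). Therefore (36, 342) = (18), d = 18.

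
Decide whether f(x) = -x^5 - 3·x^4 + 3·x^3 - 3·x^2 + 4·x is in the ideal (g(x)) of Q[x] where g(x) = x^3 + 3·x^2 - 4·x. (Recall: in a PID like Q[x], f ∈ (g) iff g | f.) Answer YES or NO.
YES

In Q[x] the ideal (g) consists of all multiples of g, so f ∈ (g) iff g | f, i.e. iff the remainder of f on division by g is 0. Divide f by g (g is monic, so eliminate the leading term of the running remainder at each step):
  leading term -x^5: subtract (-x^2)·g(x) = -x^5 - 3·x^4 + 4·x^3, leaving -x^3 - 3·x^2 + 4·x
  leading term -x^3: subtract (-1)·g(x) = -x^3 - 3·x^2 + 4·x, leaving 0
The remainder is 0, so f(x) = g(x) · h(x) with h(x) = -x^2 - 1. Hence g | f, i.e. f ∈ (g).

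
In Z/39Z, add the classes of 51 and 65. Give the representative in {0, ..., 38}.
38

Reduce the summands first: 51 ≡ 12, 65 ≡ 26 (mod 39), so 51 + 65 ≡ 12 + 26 (mod 39). 12 + 26 = 38; 38 = 0·39 + 38, so (51 + 65) mod 39 = 38.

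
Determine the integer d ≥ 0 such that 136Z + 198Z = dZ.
(136, 198) = (2); d = 2

In the PID Z, (a, b) is generated by gcd(a, b). Compute gcd(198, 136) with the extended Euclidean algorithm, tracking rows (r, s, t) with s·198 + t·136 = r:
  row A: (198, 1, 0)   [1·198 + 0·136 = 198]
  row B: (136, 0, 1)   [0·198 + 1·136 = 136]
  198 = 1·136 + 62   → row C = row A − 1·row B = (62, 1, −1)   [check: 1·198 − 1·136 = 62]
  136 = 2·62 + 12   → row D = row B − 2·row C = (12, −2, 3)   [check: −2·198 + 3·136 = 12]
  62 = 5·12 + 2   → row E = row C − 5·row D = (2, 11, −16)   [check: 11·198 − 16·136 = 2]
  12 = 6·2 + 0   → remainder 0, stop. gcd = 2 (last nonzero row E).
So gcd(136, 198) = 2, with Bézout identity 11·198 − 16·136 = 2. Containment (⊇): the Bézout identity exhibits 2 as an element of (136, 198), giving (2) ⊆ (136, 198). Containment (⊆): since 2 | 136 and 2 | 198 (136 = 2·68, 198 = 2·99), every Z-linear combination of 136 and 198 is divisible by 2, so (136, 198) ⊆ (2). Therefore (136, 198) = (2), d = 2.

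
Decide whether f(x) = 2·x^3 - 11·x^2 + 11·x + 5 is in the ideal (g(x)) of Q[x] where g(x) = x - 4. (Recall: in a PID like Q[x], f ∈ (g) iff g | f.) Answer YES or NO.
NO

In Q[x] the ideal (g) consists of all multiples of g, so f ∈ (g) iff g | f, i.e. iff the remainder of f on division by g is 0. Divide f by g (g is monic, so eliminate the leading term of the running remainder at each step):
  leading term 2·x^3: subtract (2·x^2)·g(x) = 2·x^3 - 8·x^2, leaving -3·x^2 + 11·x + 5
  leading term -3·x^2: subtract (-3·x)·g(x) = -3·x^2 + 12·x, leaving 5 - x
  leading term -x: subtract (-1)·g(x) = 4 - x, leaving 1
The remainder r(x) = 1 ≠ 0 (and deg r < deg g), so g ∤ f, i.e. f ∉ (g).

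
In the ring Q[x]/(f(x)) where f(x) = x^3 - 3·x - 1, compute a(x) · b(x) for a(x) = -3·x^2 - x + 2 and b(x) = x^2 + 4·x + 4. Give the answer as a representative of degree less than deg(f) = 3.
First multiply in Q[x] without reducing: a · b = -3·x^4 - 13·x^3 - 14·x^2 + 4·x + 8. Now divide by f(x) = x^3 - 3·x - 1, eliminating the leading term at each step:
  leading term -3·x^4: subtract (-3·x)·f(x) = -3·x^4 + 9·x^2 + 3·x, leaving -13·x^3 - 23·x^2 + x + 8
  leading term -13·x^3: subtract (-13)·f(x) = -13·x^3 + 39·x + 13, leaving -23·x^2 - 38·x - 5
The degree is now < 3, so this is the remainder. Hence a · b ≡ -23·x^2 - 38·x - 5 in Q[x]/(f).

Final answer: a · b ≡ -23·x^2 - 38·x - 5 (mod f(x))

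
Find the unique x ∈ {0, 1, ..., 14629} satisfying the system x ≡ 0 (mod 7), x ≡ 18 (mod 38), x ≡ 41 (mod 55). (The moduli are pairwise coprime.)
x ≡ 5376 (mod 14630); the representative in [0, 14630) is 5376

The moduli 7, 38, 55 are pairwise coprime, so by the CRT there is a unique solution mod 7·38·55 = 14630.
Solve by successive substitution. Start with x ≡ 0 (mod 7).
  Combine with x ≡ 18 (mod 38): write x = 7·t and require 7·t ≡ 18 (mod 38). Since 7^(−1) ≡ 11 (mod 38), t ≡ 11·18 ≡ 8 (mod 38). So x ≡ 7·8 = 56 (mod 266).
  Combine with x ≡ 41 (mod 55): write x = 56 + 266·t and require 56 + 266·t ≡ 41 (mod 55), i.e. 266·t ≡ 41 − 56 ≡ 40 (mod 55). Since 266^(−1) ≡ 6 (mod 55) (266 ≡ 46 (mod 55)), t ≡ 6·40 ≡ 20 (mod 55). So x ≡ 56 + 266·20 = 5376 (mod 14630).
Unique solution in [0, 14630): x = 5376.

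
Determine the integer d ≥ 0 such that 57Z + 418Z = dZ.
(57, 418) = (19); d = 19

In the PID Z, (a, b) is generated by gcd(a, b). Compute gcd(418, 57) with the extended Euclidean algorithm, tracking rows (r, s, t) with s·418 + t·57 = r:
  row A: (418, 1, 0)   [1·418 + 0·57 = 418]
  row B: (57, 0, 1)   [0·418 + 1·57 = 57]
  418 = 7·57 + 19   → row C = row A − 7·row B = (19, 1, −7)   [check: 1·418 − 7·57 = 19]
  57 = 3·19 + 0   → remainder 0, stop. gcd = 19 (last nonzero row C).
So gcd(57, 418) = 19, with Bézout identity 1·418 − 7·57 = 19. Containment (⊇): the Bézout identity exhibits 19 as an element of (57, 418), giving (19) ⊆ (57, 418). Containment (⊆): since 19 | 57 and 19 | 418 (57 = 19·3, 418 = 19·22), every Z-linear combination of 57 and 418 is divisible by 19, so (57, 418) ⊆ (19). Therefore (57, 418) = (19), d = 19.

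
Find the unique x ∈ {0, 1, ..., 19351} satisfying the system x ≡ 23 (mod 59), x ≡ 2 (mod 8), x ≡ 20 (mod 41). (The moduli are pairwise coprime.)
x ≡ 18962 (mod 19352); the representative in [0, 19352) is 18962

The moduli 59, 8, 41 are pairwise coprime, so by the CRT there is a unique solution mod 59·8·41 = 19352.
Solve by successive substitution. Start with x ≡ 23 (mod 59).
  Combine with x ≡ 2 (mod 8): write x = 23 + 59·t and require 23 + 59·t ≡ 2 (mod 8), i.e. 59·t ≡ 2 − 23 ≡ 3 (mod 8). Since 59^(−1) ≡ 3 (mod 8) (59 ≡ 3 (mod 8)), t ≡ 3·3 ≡ 1 (mod 8). So x ≡ 23 + 59·1 = 82 (mod 472).
  Combine with x ≡ 20 (mod 41): write x = 82 + 472·t and require 82 + 472·t ≡ 20 (mod 41), i.e. 472·t ≡ 20 − 82 ≡ 20 (mod 41). Since 472^(−1) ≡ 2 (mod 41) (472 ≡ 21 (mod 41)), t ≡ 2·20 ≡ 40 (mod 41). So x ≡ 82 + 472·40 = 18962 (mod 19352).
Unique solution in [0, 19352): x = 18962.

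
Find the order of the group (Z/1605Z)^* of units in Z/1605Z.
|(Z/1605Z)^*| = 848

(Z/1605Z)^* consists of the classes a with gcd(a, 1605) = 1, so its order is φ(1605). φ is multiplicative, with φ(p^e) = p^e − p^(e−1). Factorise 1605 = 3 · 5 · 107. Then
  φ(1605) = (3 − 1) · (5 − 1) · (107 − 1) = 2 · 4 · 106 = 848.
Thus |(Z/1605Z)^*| = 848.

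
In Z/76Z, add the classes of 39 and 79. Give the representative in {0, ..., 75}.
Reduce the summands first: 79 ≡ 3 (mod 76), so 39 + 79 ≡ 39 + 3 (mod 76). 39 + 3 = 42; 42 = 0·76 + 42, so (39 + 79) mod 76 = 42.

Final answer: 42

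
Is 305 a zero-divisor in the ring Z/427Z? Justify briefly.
gcd(305, 427) = 61 > 1, so 305 is not a unit in Z/427Z. In Z/nZ every nonzero non-unit is a zero-divisor: explicitly, take b = 427/gcd = 7 ≠ 0 (mod 427); then 305·7 = 2135 = 5·427, i.e. 305·7 ≡ 0 (mod 427). So 305 is a zero-divisor.

Final answer: YES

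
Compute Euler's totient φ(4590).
φ(4590) = 1152

φ is multiplicative, with φ(p^e) = p^e − p^(e−1). Factorise 4590 = 2 · 3^3 · 5 · 17. Then
  φ(4590) = (2 − 1) · (3^3 − 3^2) · (5 − 1) · (17 − 1) = 1 · 18 · 4 · 16 = 1152.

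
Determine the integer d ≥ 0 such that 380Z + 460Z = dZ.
(380, 460) = (20); d = 20

In the PID Z, (a, b) is generated by gcd(a, b). Compute gcd(460, 380) with the extended Euclidean algorithm, tracking rows (r, s, t) with s·460 + t·380 = r:
  row A: (460, 1, 0)   [1·460 + 0·380 = 460]
  row B: (380, 0, 1)   [0·460 + 1·380 = 380]
  460 = 1·380 + 80   → row C = row A − 1·row B = (80, 1, −1)   [check: 1·460 − 1·380 = 80]
  380 = 4·80 + 60   → row D = row B − 4·row C = (60, −4, 5)   [check: −4·460 + 5·380 = 60]
  80 = 1·60 + 20   → row E = row C − 1·row D = (20, 5, −6)   [check: 5·460 − 6·380 = 20]
  60 = 3·20 + 0   → remainder 0, stop. gcd = 20 (last nonzero row E).
So gcd(380, 460) = 20, with Bézout identity 5·460 − 6·380 = 20. Containment (⊇): the Bézout identity exhibits 20 as an element of (380, 460), giving (20) ⊆ (380, 460). Containment (⊆): since 20 | 380 and 20 | 460 (380 = 20·19, 460 = 20·23), every Z-linear combination of 380 and 460 is divisible by 20, so (380, 460) ⊆ (20). Therefore (380, 460) = (20), d = 20.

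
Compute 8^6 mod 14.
Use repeated squaring. Binary(6) = 110. Walk through the bits of the exponent 6 left-to-right: at each bit after the leading one, square the running value, then multiply by 8 if the bit is 1 (always reducing mod 14):
  bit 1 = 1 (leading): start with 8.
  bit 2 = 1: square 8^2 = 64 ≡ 8; bit is 1, so multiply 8·8 = 64 ≡ 8 (mod 14).
  bit 3 = 0: square 8^2 = 64 ≡ 8 (mod 14).
Final value: 8^6 ≡ 8 (mod 14).

Final answer: 8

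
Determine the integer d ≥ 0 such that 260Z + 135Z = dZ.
In the PID Z, (a, b) is generated by gcd(a, b). Compute gcd(260, 135) with the extended Euclidean algorithm, tracking rows (r, s, t) with s·260 + t·135 = r:
  row A: (260, 1, 0)   [1·260 + 0·135 = 260]
  row B: (135, 0, 1)   [0·260 + 1·135 = 135]
  260 = 1·135 + 125   → row C = row A − 1·row B = (125, 1, −1)   [check: 1·260 − 1·135 = 125]
  135 = 1·125 + 10   → row D = row B − 1·row C = (10, −1, 2)   [check: −1·260 + 2·135 = 10]
  125 = 12·10 + 5   → row E = row C − 12·row D = (5, 13, −25)   [check: 13·260 − 25·135 = 5]
  10 = 2·5 + 0   → remainder 0, stop. gcd = 5 (last nonzero row E).
So gcd(260, 135) = 5, with Bézout identity 13·260 − 25·135 = 5. Containment (⊇): the Bézout identity exhibits 5 as an element of (260, 135), giving (5) ⊆ (260, 135). Containment (⊆): since 5 | 260 and 5 | 135 (260 = 5·52, 135 = 5·27), every Z-linear combination of 260 and 135 is divisible by 5, so (260, 135) ⊆ (5). Therefore (260, 135) = (5), d = 5.

Final answer: (260, 135) = (5); d = 5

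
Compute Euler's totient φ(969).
φ is multiplicative, with φ(p^e) = p^e − p^(e−1). Factorise 969 = 3 · 17 · 19. Then
  φ(969) = (3 − 1) · (17 − 1) · (19 − 1) = 2 · 16 · 18 = 576.

Final answer: φ(969) = 576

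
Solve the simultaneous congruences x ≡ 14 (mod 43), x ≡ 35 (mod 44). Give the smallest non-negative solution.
The moduli 43, 44 are pairwise coprime, so by the CRT there is a unique solution mod 43·44 = 1892.
Solve by successive substitution. Start with x ≡ 14 (mod 43).
  Combine with x ≡ 35 (mod 44): write x = 14 + 43·t and require 14 + 43·t ≡ 35 (mod 44), i.e. 43·t ≡ 35 − 14 ≡ 21 (mod 44). Since 43^(−1) ≡ 43 (mod 44), t ≡ 43·21 ≡ 23 (mod 44). So x ≡ 14 + 43·23 = 1003 (mod 1892).
Unique solution in [0, 1892): x = 1003.

Final answer: x ≡ 1003 (mod 1892); the representative in [0, 1892) is 1003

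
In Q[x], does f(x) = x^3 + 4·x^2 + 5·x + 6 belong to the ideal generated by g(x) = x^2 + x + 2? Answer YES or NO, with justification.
In Q[x] the ideal (g) consists of all multiples of g, so f ∈ (g) iff g | f, i.e. iff the remainder of f on division by g is 0. Divide f by g (g is monic, so eliminate the leading term of the running remainder at each step):
  leading term x^3: subtract (x)·g(x) = x^3 + x^2 + 2·x, leaving 3·x^2 + 3·x + 6
  leading term 3·x^2: subtract (3)·g(x) = 3·x^2 + 3·x + 6, leaving 0
The remainder is 0, so f(x) = g(x) · h(x) with h(x) = x + 3. Hence g | f, i.e. f ∈ (g).

Final answer: YES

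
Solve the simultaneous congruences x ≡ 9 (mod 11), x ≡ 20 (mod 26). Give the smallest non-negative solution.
x ≡ 20 (mod 286); the representative in [0, 286) is 20

The moduli 11, 26 are pairwise coprime, so by the CRT there is a unique solution mod 11·26 = 286.
Solve by successive substitution. Start with x ≡ 9 (mod 11).
  Combine with x ≡ 20 (mod 26): write x = 9 + 11·t and require 9 + 11·t ≡ 20 (mod 26), i.e. 11·t ≡ 20 − 9 ≡ 11 (mod 26). Since 11^(−1) ≡ 19 (mod 26), t ≡ 19·11 ≡ 1 (mod 26). So x ≡ 9 + 11·1 = 20 (mod 286).
Unique solution in [0, 286): x = 20.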